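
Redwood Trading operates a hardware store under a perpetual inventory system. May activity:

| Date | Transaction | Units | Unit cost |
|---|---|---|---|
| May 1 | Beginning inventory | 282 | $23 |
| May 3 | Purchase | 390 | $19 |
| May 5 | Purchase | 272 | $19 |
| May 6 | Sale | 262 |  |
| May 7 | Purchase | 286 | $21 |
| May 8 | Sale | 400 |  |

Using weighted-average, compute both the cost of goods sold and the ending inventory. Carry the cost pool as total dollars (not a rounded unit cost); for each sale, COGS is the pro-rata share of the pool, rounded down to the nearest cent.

COGS = $13,464.17; ending inventory = $11,605.83

After May 1: 282 on hand, pool $6,486.00 (≈ $23.0000 each)
After May 3: 672 on hand, pool $13,896.00 (≈ $20.6786 each)
After May 5: 944 on hand, pool $19,064.00 (≈ $20.1949 each)
May 6, sell 262: 262/944 × $19,064.00 → $5,291.06
After May 7: 968 on hand, pool $19,778.94 (≈ $20.4328 each)
May 8, sell 400: 400/968 × $19,778.94 → $8,173.11
Total COGS = $5,291.06 + $8,173.11 = $13,464.17
Ending inventory (cost pool remaining) = $11,605.83
Check: goods available $25,070.00 = COGS $13,464.17 + ending $11,605.83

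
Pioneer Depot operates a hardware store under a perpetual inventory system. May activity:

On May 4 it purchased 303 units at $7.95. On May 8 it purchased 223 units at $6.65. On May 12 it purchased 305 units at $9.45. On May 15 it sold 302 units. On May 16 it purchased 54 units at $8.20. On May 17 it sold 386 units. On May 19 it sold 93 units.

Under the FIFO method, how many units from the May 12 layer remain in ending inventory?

May 15, 302 sold [FIFO — oldest first]: 302 @ $7.95 = $2,400.90
May 17, 386 sold [FIFO — oldest first]: 1 @ $7.95 + 223 @ $6.65 + 162 @ $9.45 = $3,021.80
May 19, 93 sold [FIFO — oldest first]: 93 @ $9.45 = $878.85
Total COGS = $2,400.90 + $3,021.80 + $878.85 = $6,301.55
Ending inventory: 50 @ $9.45 + 54 @ $8.20 = $915.30

50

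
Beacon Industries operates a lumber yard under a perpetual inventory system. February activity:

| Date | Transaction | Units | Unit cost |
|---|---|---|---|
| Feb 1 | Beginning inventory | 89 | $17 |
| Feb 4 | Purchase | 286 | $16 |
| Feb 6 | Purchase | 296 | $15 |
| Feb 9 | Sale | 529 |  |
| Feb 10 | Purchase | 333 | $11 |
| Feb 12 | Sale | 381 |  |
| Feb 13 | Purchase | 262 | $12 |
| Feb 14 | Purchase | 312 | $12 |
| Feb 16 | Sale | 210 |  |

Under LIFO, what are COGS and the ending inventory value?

COGS = $15,119; ending inventory = $5,961

Feb 9, 529 sold [LIFO — newest first]: 296 @ $15 + 233 @ $16 = $8,168
Feb 12, 381 sold [LIFO — newest first]: 333 @ $11 + 48 @ $16 = $4,431
Feb 16, 210 sold [LIFO — newest first]: 210 @ $12 = $2,520
Total COGS = $8,168 + $4,431 + $2,520 = $15,119
Ending inventory: 89 @ $17 + 5 @ $16 + 262 @ $12 + 102 @ $12 = $5,961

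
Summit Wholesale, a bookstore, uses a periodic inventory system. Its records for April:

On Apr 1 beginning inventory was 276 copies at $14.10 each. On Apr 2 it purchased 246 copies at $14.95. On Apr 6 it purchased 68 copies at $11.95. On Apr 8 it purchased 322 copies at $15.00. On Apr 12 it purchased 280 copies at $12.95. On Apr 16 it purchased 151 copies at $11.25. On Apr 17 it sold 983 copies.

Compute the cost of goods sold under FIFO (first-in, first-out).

COGS = $14,131.35

Apr 17, 983 sold [FIFO — oldest first]: 276 @ $14.10 + 246 @ $14.95 + 68 @ $11.95 + 322 @ $15.00 + 71 @ $12.95 = $14,131.35
Ending inventory: 209 @ $12.95 + 151 @ $11.25 = $4,405.30
Check: goods available $18,536.65 = COGS $14,131.35 + ending $4,405.30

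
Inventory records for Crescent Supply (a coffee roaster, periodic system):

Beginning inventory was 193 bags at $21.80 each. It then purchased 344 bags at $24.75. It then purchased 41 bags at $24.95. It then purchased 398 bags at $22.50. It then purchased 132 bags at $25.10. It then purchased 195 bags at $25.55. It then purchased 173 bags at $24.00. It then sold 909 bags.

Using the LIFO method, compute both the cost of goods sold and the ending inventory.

COGS = $21,676.90; ending inventory = $13,469.90

Sale 1 (909) [LIFO — newest first]: 173 @ $24.00 + 195 @ $25.55 + 132 @ $25.10 + 398 @ $22.50 + 11 @ $24.95 = $21,676.90
Ending inventory: 193 @ $21.80 + 344 @ $24.75 + 30 @ $24.95 = $13,469.90
Check: goods available $35,146.80 = COGS $21,676.90 + ending $13,469.90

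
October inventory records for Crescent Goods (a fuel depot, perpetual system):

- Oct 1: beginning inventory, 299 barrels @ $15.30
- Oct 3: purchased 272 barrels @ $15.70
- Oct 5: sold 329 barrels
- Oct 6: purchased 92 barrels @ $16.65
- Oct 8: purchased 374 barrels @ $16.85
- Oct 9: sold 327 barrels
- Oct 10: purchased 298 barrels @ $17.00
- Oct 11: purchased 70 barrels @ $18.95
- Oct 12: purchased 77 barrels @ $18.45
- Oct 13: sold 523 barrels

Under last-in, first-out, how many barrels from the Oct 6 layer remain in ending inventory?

61

Oct 5, 329 sold [LIFO — newest first]: 272 @ $15.70 + 57 @ $15.30 = $5,142.50
Oct 9, 327 sold [LIFO — newest first]: 327 @ $16.85 = $5,509.95
Oct 13, 523 sold [LIFO — newest first]: 77 @ $18.45 + 70 @ $18.95 + 298 @ $17.00 + 47 @ $16.85 + 31 @ $16.65 = $9,121.25
Total COGS = $5,142.50 + $5,509.95 + $9,121.25 = $19,773.70
Ending inventory: 242 @ $15.30 + 61 @ $16.65 = $4,718.25
Check: goods available $24,491.95 = COGS $19,773.70 + ending $4,718.25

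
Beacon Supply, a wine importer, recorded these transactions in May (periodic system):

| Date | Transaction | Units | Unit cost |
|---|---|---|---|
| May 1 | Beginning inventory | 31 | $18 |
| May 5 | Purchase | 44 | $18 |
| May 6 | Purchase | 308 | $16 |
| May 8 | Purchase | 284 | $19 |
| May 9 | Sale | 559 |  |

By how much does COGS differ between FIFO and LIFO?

FIFO COGS: 31 @ $18 + 44 @ $18 + 308 @ $16 + 176 @ $19 = $9,622
LIFO COGS: 284 @ $19 + 275 @ $16 = $9,796
Difference = |$9,622 − $9,796| = $174

$174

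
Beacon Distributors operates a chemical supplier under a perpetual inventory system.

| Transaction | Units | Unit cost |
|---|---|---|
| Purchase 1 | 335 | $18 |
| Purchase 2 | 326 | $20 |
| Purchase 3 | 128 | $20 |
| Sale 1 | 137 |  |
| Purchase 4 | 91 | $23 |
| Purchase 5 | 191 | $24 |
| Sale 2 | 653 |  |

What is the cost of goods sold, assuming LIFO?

Sale 1 (137) [LIFO — newest first]: 128 @ $20 + 9 @ $20 = $2,740
Sale 2 (653) [LIFO — newest first]: 191 @ $24 + 91 @ $23 + 317 @ $20 + 54 @ $18 = $13,989
Total COGS = $2,740 + $13,989 = $16,729
Ending inventory: 281 @ $18 = $5,058

COGS = $16,729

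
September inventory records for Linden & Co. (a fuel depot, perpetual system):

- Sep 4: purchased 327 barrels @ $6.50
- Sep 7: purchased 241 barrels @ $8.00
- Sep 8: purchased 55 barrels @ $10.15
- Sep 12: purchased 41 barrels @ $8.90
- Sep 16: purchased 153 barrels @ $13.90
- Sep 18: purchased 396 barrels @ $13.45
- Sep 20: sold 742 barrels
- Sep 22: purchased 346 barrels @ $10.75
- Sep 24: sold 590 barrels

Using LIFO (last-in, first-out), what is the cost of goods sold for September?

COGS = $14,673.55

Sep 20, 742 sold [LIFO — newest first]: 396 @ $13.45 + 153 @ $13.90 + 41 @ $8.90 + 55 @ $10.15 + 97 @ $8.00 = $9,152.05
Sep 24, 590 sold [LIFO — newest first]: 346 @ $10.75 + 144 @ $8.00 + 100 @ $6.50 = $5,521.50
Total COGS = $9,152.05 + $5,521.50 = $14,673.55
Ending inventory: 227 @ $6.50 = $1,475.50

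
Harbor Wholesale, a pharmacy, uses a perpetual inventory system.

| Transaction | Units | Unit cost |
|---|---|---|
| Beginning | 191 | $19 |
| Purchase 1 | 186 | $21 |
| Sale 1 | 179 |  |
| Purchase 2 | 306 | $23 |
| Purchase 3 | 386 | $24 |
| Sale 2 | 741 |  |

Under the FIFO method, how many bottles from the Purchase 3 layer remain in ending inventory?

Sale 1 (179) [FIFO — oldest first]: 179 @ $19 = $3,401
Sale 2 (741) [FIFO — oldest first]: 12 @ $19 + 186 @ $21 + 306 @ $23 + 237 @ $24 = $16,860
Total COGS = $3,401 + $16,860 = $20,261
Ending inventory: 149 @ $24 = $3,576

149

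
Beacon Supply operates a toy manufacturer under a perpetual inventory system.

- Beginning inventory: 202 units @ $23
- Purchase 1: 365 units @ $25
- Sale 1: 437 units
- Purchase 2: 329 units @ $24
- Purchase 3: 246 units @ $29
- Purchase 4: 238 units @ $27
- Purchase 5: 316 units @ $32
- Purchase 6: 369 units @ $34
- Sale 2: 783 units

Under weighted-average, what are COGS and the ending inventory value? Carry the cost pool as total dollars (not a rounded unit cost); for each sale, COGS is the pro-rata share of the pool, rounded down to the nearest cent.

After Beginning: 202 on hand, pool $4,646.00 (≈ $23.0000 each)
After Purchase 1: 567 on hand, pool $13,771.00 (≈ $24.2875 each)
Sale 1, sell 437: 437/567 × $13,771.00 → $10,613.62
After Purchase 2: 459 on hand, pool $11,053.38 (≈ $24.0814 each)
After Purchase 3: 705 on hand, pool $18,187.38 (≈ $25.7977 each)
After Purchase 4: 943 on hand, pool $24,613.38 (≈ $26.1011 each)
After Purchase 5: 1259 on hand, pool $34,725.38 (≈ $27.5817 each)
After Purchase 6: 1628 on hand, pool $47,271.38 (≈ $29.0365 each)
Sale 2, sell 783: 783/1628 × $47,271.38 → $22,735.55
Total COGS = $10,613.62 + $22,735.55 = $33,349.17
Ending inventory (cost pool remaining) = $24,535.83

COGS = $33,349.17; ending inventory = $24,535.83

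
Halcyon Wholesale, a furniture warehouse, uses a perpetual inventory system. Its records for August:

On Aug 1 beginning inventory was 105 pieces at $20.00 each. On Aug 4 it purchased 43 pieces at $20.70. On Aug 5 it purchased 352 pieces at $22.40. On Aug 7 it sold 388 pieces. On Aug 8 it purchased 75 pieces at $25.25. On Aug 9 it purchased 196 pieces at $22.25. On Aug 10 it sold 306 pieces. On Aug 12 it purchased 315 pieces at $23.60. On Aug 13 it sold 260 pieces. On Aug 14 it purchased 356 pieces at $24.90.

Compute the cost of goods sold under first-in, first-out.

Aug 7, 388 sold [FIFO — oldest first]: 105 @ $20.00 + 43 @ $20.70 + 240 @ $22.40 = $8,366.10
Aug 10, 306 sold [FIFO — oldest first]: 112 @ $22.40 + 75 @ $25.25 + 119 @ $22.25 = $7,050.30
Aug 13, 260 sold [FIFO — oldest first]: 77 @ $22.25 + 183 @ $23.60 = $6,032.05
Total COGS = $8,366.10 + $7,050.30 + $6,032.05 = $21,448.45
Ending inventory: 132 @ $23.60 + 356 @ $24.90 = $11,979.60

COGS = $21,448.45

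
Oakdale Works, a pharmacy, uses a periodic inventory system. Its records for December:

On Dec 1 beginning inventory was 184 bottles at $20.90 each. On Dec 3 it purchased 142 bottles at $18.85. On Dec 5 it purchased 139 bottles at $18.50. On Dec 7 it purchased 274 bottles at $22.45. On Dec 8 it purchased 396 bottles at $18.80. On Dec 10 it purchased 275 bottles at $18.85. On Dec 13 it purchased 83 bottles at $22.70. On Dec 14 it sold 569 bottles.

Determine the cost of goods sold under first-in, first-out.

COGS = $11,428.60

Dec 14, 569 sold [FIFO — oldest first]: 184 @ $20.90 + 142 @ $18.85 + 139 @ $18.50 + 104 @ $22.45 = $11,428.60
Ending inventory: 170 @ $22.45 + 396 @ $18.80 + 275 @ $18.85 + 83 @ $22.70 = $18,329.15
Check: goods available $29,757.75 = COGS $11,428.60 + ending $18,329.15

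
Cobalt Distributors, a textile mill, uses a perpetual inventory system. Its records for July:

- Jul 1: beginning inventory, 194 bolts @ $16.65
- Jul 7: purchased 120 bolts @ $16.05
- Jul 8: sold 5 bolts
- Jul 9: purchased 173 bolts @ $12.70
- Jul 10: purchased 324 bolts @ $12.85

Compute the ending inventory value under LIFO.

Jul 8, 5 sold [LIFO — newest first]: 5 @ $16.05 = $80.25
Ending inventory: 194 @ $16.65 + 115 @ $16.05 + 173 @ $12.70 + 324 @ $12.85 = $11,436.35
Check: goods available $11,516.60 = COGS $80.25 + ending $11,436.35

Ending inventory = $11,436.35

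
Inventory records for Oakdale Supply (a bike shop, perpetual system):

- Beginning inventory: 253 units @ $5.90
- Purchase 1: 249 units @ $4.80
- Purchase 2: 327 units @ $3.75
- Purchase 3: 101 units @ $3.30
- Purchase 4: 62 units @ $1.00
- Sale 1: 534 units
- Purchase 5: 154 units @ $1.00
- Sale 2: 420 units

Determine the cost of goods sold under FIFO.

COGS = $4,271.45

Sale 1 (534) [FIFO — oldest first]: 253 @ $5.90 + 249 @ $4.80 + 32 @ $3.75 = $2,807.90
Sale 2 (420) [FIFO — oldest first]: 295 @ $3.75 + 101 @ $3.30 + 24 @ $1.00 = $1,463.55
Total COGS = $2,807.90 + $1,463.55 = $4,271.45
Ending inventory: 38 @ $1.00 + 154 @ $1.00 = $192.00
Check: goods available $4,463.45 = COGS $4,271.45 + ending $192.00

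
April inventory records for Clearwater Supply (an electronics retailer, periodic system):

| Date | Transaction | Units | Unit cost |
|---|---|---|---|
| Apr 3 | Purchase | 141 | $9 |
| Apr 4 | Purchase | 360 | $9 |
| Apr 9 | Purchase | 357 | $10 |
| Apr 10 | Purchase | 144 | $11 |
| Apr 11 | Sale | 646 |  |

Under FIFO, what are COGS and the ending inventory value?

COGS = $5,959; ending inventory = $3,704

Apr 11, 646 sold [FIFO — oldest first]: 141 @ $9 + 360 @ $9 + 145 @ $10 = $5,959
Ending inventory: 212 @ $10 + 144 @ $11 = $3,704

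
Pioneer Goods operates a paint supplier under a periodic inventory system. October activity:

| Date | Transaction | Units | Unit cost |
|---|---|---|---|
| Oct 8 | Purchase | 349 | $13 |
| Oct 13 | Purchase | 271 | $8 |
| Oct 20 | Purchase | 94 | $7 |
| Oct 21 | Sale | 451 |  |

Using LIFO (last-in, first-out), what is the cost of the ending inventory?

Ending inventory = $3,419

Oct 21, 451 sold [LIFO — newest first]: 94 @ $7 + 271 @ $8 + 86 @ $13 = $3,944
Ending inventory: 263 @ $13 = $3,419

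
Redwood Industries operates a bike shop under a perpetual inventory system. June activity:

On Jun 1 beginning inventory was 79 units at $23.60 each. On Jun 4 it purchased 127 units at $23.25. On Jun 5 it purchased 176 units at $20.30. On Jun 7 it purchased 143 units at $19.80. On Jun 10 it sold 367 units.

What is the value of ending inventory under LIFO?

Ending inventory = $3,701.15

Jun 10, 367 sold [LIFO — newest first]: 143 @ $19.80 + 176 @ $20.30 + 48 @ $23.25 = $7,520.20
Ending inventory: 79 @ $23.60 + 79 @ $23.25 = $3,701.15
Check: goods available $11,221.35 = COGS $7,520.20 + ending $3,701.15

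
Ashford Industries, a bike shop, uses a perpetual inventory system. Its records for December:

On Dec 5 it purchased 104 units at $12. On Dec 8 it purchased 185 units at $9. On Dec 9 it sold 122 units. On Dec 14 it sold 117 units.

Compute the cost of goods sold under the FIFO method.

COGS = $2,463

Dec 9, 122 sold [FIFO — oldest first]: 104 @ $12 + 18 @ $9 = $1,410
Dec 14, 117 sold [FIFO — oldest first]: 117 @ $9 = $1,053
Total COGS = $1,410 + $1,053 = $2,463
Ending inventory: 50 @ $9 = $450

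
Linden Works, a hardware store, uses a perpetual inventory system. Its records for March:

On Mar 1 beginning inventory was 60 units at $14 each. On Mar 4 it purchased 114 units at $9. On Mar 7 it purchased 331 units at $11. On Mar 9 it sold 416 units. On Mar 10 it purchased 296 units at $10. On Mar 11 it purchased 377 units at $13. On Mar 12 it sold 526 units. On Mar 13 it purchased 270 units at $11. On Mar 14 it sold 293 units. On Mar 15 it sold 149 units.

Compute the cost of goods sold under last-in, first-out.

COGS = $15,462

Mar 9, 416 sold [LIFO — newest first]: 331 @ $11 + 85 @ $9 = $4,406
Mar 12, 526 sold [LIFO — newest first]: 377 @ $13 + 149 @ $10 = $6,391
Mar 14, 293 sold [LIFO — newest first]: 270 @ $11 + 23 @ $10 = $3,200
Mar 15, 149 sold [LIFO — newest first]: 124 @ $10 + 25 @ $9 = $1,465
Total COGS = $4,406 + $6,391 + $3,200 + $1,465 = $15,462
Ending inventory: 60 @ $14 + 4 @ $9 = $876
Check: goods available $16,338 = COGS $15,462 + ending $876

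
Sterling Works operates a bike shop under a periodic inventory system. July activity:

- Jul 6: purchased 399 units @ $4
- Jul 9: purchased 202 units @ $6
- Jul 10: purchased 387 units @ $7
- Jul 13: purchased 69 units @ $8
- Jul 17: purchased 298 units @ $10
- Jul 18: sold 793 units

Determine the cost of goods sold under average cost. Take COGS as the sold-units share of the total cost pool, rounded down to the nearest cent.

Jul 18, sell 793: 793/1355 × $9,049.00 → $5,295.83
Ending inventory (cost pool remaining) = $3,753.17

COGS = $5,295.83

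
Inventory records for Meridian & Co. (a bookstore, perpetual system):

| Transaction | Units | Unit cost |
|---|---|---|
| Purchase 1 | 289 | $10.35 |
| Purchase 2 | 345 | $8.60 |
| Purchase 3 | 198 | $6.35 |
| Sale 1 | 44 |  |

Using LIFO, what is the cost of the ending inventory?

Sale 1 (44) [LIFO — newest first]: 44 @ $6.35 = $279.40
Ending inventory: 289 @ $10.35 + 345 @ $8.60 + 154 @ $6.35 = $6,936.05

Ending inventory = $6,936.05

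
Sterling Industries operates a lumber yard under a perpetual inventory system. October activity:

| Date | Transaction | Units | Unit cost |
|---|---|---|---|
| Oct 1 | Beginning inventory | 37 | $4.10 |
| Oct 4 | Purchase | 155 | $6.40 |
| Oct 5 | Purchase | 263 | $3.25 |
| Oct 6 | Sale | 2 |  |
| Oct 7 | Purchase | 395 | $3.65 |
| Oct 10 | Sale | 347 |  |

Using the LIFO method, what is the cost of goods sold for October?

COGS = $1,273.05

Oct 6, 2 sold [LIFO — newest first]: 2 @ $3.25 = $6.50
Oct 10, 347 sold [LIFO — newest first]: 347 @ $3.65 = $1,266.55
Total COGS = $6.50 + $1,266.55 = $1,273.05
Ending inventory: 37 @ $4.10 + 155 @ $6.40 + 261 @ $3.25 + 48 @ $3.65 = $2,167.15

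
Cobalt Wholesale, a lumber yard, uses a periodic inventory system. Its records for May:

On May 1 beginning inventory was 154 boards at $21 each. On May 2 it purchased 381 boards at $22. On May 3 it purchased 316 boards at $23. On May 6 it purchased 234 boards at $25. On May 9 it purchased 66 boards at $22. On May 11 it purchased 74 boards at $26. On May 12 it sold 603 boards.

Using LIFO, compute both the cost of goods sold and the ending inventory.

COGS = $14,493; ending inventory = $13,617

May 12, 603 sold [LIFO — newest first]: 74 @ $26 + 66 @ $22 + 234 @ $25 + 229 @ $23 = $14,493
Ending inventory: 154 @ $21 + 381 @ $22 + 87 @ $23 = $13,617
Check: goods available $28,110 = COGS $14,493 + ending $13,617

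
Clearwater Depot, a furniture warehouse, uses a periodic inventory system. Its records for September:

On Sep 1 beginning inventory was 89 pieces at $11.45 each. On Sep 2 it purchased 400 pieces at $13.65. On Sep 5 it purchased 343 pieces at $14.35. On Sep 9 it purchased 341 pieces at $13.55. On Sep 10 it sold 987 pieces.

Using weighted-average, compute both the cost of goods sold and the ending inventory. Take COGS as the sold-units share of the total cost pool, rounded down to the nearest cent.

Sep 10, sell 987: 987/1173 × $16,021.65 → $13,481.13
Ending inventory (cost pool remaining) = $2,540.52

COGS = $13,481.13; ending inventory = $2,540.52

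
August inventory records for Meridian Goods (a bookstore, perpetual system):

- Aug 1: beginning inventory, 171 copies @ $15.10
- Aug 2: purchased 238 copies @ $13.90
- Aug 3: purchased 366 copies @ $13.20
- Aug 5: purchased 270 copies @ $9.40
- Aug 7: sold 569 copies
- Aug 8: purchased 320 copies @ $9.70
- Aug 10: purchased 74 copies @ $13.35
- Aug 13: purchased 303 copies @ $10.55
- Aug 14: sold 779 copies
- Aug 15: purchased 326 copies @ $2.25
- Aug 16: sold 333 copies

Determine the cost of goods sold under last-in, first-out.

COGS = $15,697.05

Aug 7, 569 sold [LIFO — newest first]: 270 @ $9.40 + 299 @ $13.20 = $6,484.80
Aug 14, 779 sold [LIFO — newest first]: 303 @ $10.55 + 74 @ $13.35 + 320 @ $9.70 + 67 @ $13.20 + 15 @ $13.90 = $8,381.45
Aug 16, 333 sold [LIFO — newest first]: 326 @ $2.25 + 7 @ $13.90 = $830.80
Total COGS = $6,484.80 + $8,381.45 + $830.80 = $15,697.05
Ending inventory: 171 @ $15.10 + 216 @ $13.90 = $5,584.50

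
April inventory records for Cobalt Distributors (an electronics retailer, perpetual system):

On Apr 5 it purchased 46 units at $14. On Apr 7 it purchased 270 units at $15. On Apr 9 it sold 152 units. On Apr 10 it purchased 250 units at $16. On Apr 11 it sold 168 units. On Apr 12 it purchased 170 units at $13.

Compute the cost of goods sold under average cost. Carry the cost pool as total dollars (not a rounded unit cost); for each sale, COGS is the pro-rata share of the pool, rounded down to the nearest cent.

After Apr 5: 46 on hand, pool $644.00 (≈ $14.0000 each)
After Apr 7: 316 on hand, pool $4,694.00 (≈ $14.8544 each)
Apr 9, sell 152: 152/316 × $4,694.00 → $2,257.87
After Apr 10: 414 on hand, pool $6,436.13 (≈ $15.5462 each)
Apr 11, sell 168: 168/414 × $6,436.13 → $2,611.76
After Apr 12: 416 on hand, pool $6,034.37 (≈ $14.5057 each)
Total COGS = $2,257.87 + $2,611.76 = $4,869.63
Ending inventory (cost pool remaining) = $6,034.37
Check: goods available $10,904.00 = COGS $4,869.63 + ending $6,034.37

COGS = $4,869.63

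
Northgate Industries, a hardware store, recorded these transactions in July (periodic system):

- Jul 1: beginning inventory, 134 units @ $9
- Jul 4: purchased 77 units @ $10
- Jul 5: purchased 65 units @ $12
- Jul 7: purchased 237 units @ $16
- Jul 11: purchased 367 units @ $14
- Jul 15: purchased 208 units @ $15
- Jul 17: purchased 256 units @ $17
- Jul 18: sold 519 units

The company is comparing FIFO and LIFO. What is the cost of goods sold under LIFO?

FIFO COGS: 134 @ $9 + 77 @ $10 + 65 @ $12 + 237 @ $16 + 6 @ $14 = $6,632
LIFO COGS: 256 @ $17 + 208 @ $15 + 55 @ $14 = $8,242

COGS = $8,242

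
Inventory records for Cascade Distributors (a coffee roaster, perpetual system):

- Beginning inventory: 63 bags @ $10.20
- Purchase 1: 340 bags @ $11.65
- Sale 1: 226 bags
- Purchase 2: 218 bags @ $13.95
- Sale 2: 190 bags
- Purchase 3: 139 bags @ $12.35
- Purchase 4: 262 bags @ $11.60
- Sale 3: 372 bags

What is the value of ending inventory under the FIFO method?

Ending inventory = $2,714.40

Sale 1 (226) [FIFO — oldest first]: 63 @ $10.20 + 163 @ $11.65 = $2,541.55
Sale 2 (190) [FIFO — oldest first]: 177 @ $11.65 + 13 @ $13.95 = $2,243.40
Sale 3 (372) [FIFO — oldest first]: 205 @ $13.95 + 139 @ $12.35 + 28 @ $11.60 = $4,901.20
Total COGS = $2,541.55 + $2,243.40 + $4,901.20 = $9,686.15
Ending inventory: 234 @ $11.60 = $2,714.40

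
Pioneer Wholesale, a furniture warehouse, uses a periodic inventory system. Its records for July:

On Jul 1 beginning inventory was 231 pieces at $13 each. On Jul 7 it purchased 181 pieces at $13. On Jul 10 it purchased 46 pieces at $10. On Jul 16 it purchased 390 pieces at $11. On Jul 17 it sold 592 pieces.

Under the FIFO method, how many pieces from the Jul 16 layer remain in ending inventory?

Jul 17, 592 sold [FIFO — oldest first]: 231 @ $13 + 181 @ $13 + 46 @ $10 + 134 @ $11 = $7,290
Ending inventory: 256 @ $11 = $2,816
Check: goods available $10,106 = COGS $7,290 + ending $2,816

256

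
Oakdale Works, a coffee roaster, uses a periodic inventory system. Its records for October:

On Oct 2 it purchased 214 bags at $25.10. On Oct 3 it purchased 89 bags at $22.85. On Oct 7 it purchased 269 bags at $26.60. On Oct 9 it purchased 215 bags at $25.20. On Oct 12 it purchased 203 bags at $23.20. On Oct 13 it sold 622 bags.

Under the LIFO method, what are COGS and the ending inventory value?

Oct 13, 622 sold [LIFO — newest first]: 203 @ $23.20 + 215 @ $25.20 + 204 @ $26.60 = $15,554.00
Ending inventory: 214 @ $25.10 + 89 @ $22.85 + 65 @ $26.60 = $9,134.05
Check: goods available $24,688.05 = COGS $15,554.00 + ending $9,134.05

COGS = $15,554.00; ending inventory = $9,134.05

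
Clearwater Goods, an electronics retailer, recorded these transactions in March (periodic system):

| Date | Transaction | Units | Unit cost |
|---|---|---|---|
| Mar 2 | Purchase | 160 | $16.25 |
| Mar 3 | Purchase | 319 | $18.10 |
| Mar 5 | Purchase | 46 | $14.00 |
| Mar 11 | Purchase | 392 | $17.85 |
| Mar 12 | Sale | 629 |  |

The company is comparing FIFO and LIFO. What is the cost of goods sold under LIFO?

COGS = $11,098.30

FIFO COGS: 160 @ $16.25 + 319 @ $18.10 + 46 @ $14.00 + 104 @ $17.85 = $10,874.30
LIFO COGS: 392 @ $17.85 + 46 @ $14.00 + 191 @ $18.10 = $11,098.30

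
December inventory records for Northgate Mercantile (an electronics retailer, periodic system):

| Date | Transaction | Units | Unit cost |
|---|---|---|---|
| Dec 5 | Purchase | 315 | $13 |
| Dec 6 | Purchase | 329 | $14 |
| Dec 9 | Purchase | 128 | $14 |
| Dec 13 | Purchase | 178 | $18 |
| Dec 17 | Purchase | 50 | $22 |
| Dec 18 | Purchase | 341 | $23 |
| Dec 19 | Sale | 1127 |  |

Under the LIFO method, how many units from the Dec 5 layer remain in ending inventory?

Dec 19, 1127 sold [LIFO — newest first]: 341 @ $23 + 50 @ $22 + 178 @ $18 + 128 @ $14 + 329 @ $14 + 101 @ $13 = $19,858
Ending inventory: 214 @ $13 = $2,782

214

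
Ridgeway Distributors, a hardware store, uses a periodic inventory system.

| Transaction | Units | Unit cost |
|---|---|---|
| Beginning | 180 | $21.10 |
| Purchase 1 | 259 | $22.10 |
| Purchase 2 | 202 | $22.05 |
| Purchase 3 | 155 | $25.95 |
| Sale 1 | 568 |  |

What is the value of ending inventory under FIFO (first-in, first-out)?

Ending inventory = $5,631.90

Sale 1 (568) [FIFO — oldest first]: 180 @ $21.10 + 259 @ $22.10 + 129 @ $22.05 = $12,366.35
Ending inventory: 73 @ $22.05 + 155 @ $25.95 = $5,631.90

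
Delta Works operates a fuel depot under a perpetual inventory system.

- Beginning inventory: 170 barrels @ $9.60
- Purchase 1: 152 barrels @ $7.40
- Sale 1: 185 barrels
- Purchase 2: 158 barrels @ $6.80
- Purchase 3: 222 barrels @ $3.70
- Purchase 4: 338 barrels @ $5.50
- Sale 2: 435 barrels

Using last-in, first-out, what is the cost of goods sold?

COGS = $3,659.50

Sale 1 (185) [LIFO — newest first]: 152 @ $7.40 + 33 @ $9.60 = $1,441.60
Sale 2 (435) [LIFO — newest first]: 338 @ $5.50 + 97 @ $3.70 = $2,217.90
Total COGS = $1,441.60 + $2,217.90 = $3,659.50
Ending inventory: 137 @ $9.60 + 158 @ $6.80 + 125 @ $3.70 = $2,852.10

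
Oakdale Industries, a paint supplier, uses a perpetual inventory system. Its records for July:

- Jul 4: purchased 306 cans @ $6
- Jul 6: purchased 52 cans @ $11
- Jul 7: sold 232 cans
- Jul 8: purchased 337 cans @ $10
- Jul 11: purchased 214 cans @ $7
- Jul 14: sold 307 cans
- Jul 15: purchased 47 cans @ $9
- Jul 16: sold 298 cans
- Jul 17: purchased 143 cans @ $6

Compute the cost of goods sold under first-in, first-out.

Jul 7, 232 sold [FIFO — oldest first]: 232 @ $6 = $1,392
Jul 14, 307 sold [FIFO — oldest first]: 74 @ $6 + 52 @ $11 + 181 @ $10 = $2,826
Jul 16, 298 sold [FIFO — oldest first]: 156 @ $10 + 142 @ $7 = $2,554
Total COGS = $1,392 + $2,826 + $2,554 = $6,772
Ending inventory: 72 @ $7 + 47 @ $9 + 143 @ $6 = $1,785
Check: goods available $8,557 = COGS $6,772 + ending $1,785

COGS = $6,772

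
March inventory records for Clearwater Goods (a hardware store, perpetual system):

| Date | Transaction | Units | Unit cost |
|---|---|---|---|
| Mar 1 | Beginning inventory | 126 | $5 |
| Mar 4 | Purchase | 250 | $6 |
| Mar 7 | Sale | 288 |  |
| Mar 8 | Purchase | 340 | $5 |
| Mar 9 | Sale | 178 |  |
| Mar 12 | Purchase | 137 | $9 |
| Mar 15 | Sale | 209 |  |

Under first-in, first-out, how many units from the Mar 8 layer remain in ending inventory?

Mar 7, 288 sold [FIFO — oldest first]: 126 @ $5 + 162 @ $6 = $1,602
Mar 9, 178 sold [FIFO — oldest first]: 88 @ $6 + 90 @ $5 = $978
Mar 15, 209 sold [FIFO — oldest first]: 209 @ $5 = $1,045
Total COGS = $1,602 + $978 + $1,045 = $3,625
Ending inventory: 41 @ $5 + 137 @ $9 = $1,438
Check: goods available $5,063 = COGS $3,625 + ending $1,438

41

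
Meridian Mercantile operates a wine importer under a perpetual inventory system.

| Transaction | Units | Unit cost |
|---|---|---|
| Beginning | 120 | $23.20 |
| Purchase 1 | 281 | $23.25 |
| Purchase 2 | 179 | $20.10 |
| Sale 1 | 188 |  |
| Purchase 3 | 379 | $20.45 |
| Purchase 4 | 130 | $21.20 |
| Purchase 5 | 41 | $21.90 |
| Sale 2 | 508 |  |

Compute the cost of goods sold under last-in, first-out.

COGS = $14,352.70

Sale 1 (188) [LIFO — newest first]: 179 @ $20.10 + 9 @ $23.25 = $3,807.15
Sale 2 (508) [LIFO — newest first]: 41 @ $21.90 + 130 @ $21.20 + 337 @ $20.45 = $10,545.55
Total COGS = $3,807.15 + $10,545.55 = $14,352.70
Ending inventory: 120 @ $23.20 + 272 @ $23.25 + 42 @ $20.45 = $9,966.90
Check: goods available $24,319.60 = COGS $14,352.70 + ending $9,966.90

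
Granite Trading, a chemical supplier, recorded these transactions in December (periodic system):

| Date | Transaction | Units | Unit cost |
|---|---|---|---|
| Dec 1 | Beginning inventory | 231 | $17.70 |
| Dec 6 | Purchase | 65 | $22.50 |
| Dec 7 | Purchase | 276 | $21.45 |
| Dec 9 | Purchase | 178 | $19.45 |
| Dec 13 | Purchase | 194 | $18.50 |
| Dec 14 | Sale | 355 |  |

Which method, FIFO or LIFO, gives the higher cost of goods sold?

FIFO COGS: 231 @ $17.70 + 65 @ $22.50 + 59 @ $21.45 = $6,816.75
LIFO COGS: 194 @ $18.50 + 161 @ $19.45 = $6,720.45

FIFO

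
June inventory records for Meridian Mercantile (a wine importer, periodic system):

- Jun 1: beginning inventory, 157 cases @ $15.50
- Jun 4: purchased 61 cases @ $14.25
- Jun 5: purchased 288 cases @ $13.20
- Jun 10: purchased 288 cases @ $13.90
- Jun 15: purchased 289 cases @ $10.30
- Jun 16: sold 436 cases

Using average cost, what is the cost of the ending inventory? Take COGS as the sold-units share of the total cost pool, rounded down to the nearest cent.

Jun 16, sell 436: 436/1083 × $14,084.25 → $5,670.11
Ending inventory (cost pool remaining) = $8,414.14
Check: goods available $14,084.25 = COGS $5,670.11 + ending $8,414.14

Ending inventory = $8,414.14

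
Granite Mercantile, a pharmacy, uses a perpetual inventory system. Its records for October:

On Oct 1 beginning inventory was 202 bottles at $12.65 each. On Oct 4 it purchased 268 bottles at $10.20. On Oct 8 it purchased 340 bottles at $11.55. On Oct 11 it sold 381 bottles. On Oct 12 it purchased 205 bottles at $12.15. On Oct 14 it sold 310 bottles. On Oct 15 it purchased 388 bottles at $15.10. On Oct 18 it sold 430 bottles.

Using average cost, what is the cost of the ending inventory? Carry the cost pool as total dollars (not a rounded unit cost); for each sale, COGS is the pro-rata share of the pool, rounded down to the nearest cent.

After Oct 1: 202 on hand, pool $2,555.30 (≈ $12.6500 each)
After Oct 4: 470 on hand, pool $5,288.90 (≈ $11.2530 each)
After Oct 8: 810 on hand, pool $9,215.90 (≈ $11.3777 each)
Oct 11, sell 381: 381/810 × $9,215.90 → $4,334.88
After Oct 12: 634 on hand, pool $7,371.77 (≈ $11.6274 each)
Oct 14, sell 310: 310/634 × $7,371.77 → $3,604.49
After Oct 15: 712 on hand, pool $9,626.08 (≈ $13.5198 each)
Oct 18, sell 430: 430/712 × $9,626.08 → $5,813.50
Total COGS = $4,334.88 + $3,604.49 + $5,813.50 = $13,752.87
Ending inventory (cost pool remaining) = $3,812.58
Check: goods available $17,565.45 = COGS $13,752.87 + ending $3,812.58

Ending inventory = $3,812.58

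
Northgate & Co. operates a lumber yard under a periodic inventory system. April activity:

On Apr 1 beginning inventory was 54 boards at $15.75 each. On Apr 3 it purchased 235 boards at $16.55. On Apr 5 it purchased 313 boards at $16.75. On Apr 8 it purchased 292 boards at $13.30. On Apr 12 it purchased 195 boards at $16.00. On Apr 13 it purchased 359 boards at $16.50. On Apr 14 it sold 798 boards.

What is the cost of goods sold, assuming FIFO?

COGS = $12,589.30

Apr 14, 798 sold [FIFO — oldest first]: 54 @ $15.75 + 235 @ $16.55 + 313 @ $16.75 + 196 @ $13.30 = $12,589.30
Ending inventory: 96 @ $13.30 + 195 @ $16.00 + 359 @ $16.50 = $10,320.30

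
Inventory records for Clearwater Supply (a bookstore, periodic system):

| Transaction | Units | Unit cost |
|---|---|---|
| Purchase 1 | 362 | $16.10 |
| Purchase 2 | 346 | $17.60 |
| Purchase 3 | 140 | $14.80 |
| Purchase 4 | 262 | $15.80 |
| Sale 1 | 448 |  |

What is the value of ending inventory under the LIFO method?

Ending inventory = $11,108.20

Sale 1 (448) [LIFO — newest first]: 262 @ $15.80 + 140 @ $14.80 + 46 @ $17.60 = $7,021.20
Ending inventory: 362 @ $16.10 + 300 @ $17.60 = $11,108.20
Check: goods available $18,129.40 = COGS $7,021.20 + ending $11,108.20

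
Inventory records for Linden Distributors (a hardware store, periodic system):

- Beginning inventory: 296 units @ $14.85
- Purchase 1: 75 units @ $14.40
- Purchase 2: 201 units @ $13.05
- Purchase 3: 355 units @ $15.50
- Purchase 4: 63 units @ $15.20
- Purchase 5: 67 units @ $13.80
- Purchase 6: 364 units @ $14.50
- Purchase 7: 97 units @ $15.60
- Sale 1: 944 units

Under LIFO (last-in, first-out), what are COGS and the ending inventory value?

COGS = $14,144.90; ending inventory = $8,129.65

Sale 1 (944) [LIFO — newest first]: 97 @ $15.60 + 364 @ $14.50 + 67 @ $13.80 + 63 @ $15.20 + 353 @ $15.50 = $14,144.90
Ending inventory: 296 @ $14.85 + 75 @ $14.40 + 201 @ $13.05 + 2 @ $15.50 = $8,129.65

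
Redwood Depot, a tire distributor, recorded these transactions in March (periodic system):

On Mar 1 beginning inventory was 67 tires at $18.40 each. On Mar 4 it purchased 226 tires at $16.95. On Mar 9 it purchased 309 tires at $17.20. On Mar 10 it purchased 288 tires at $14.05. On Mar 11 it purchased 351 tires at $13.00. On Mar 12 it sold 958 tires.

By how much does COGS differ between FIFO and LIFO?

FIFO COGS: 67 @ $18.40 + 226 @ $16.95 + 309 @ $17.20 + 288 @ $14.05 + 68 @ $13.00 = $15,308.70
LIFO COGS: 351 @ $13.00 + 288 @ $14.05 + 309 @ $17.20 + 10 @ $16.95 = $14,093.70
Difference = |$15,308.70 − $14,093.70| = $1,215.00

$1,215.00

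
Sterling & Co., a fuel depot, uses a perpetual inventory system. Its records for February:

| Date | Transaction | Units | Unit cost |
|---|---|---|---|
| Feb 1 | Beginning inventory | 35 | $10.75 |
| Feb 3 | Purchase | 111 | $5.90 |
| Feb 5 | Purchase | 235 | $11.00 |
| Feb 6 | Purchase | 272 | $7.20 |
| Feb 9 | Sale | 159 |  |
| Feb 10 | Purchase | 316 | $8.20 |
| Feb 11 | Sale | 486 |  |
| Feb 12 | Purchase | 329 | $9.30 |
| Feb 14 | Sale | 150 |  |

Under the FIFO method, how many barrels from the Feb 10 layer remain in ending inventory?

Feb 9, 159 sold [FIFO — oldest first]: 35 @ $10.75 + 111 @ $5.90 + 13 @ $11.00 = $1,174.15
Feb 11, 486 sold [FIFO — oldest first]: 222 @ $11.00 + 264 @ $7.20 = $4,342.80
Feb 14, 150 sold [FIFO — oldest first]: 8 @ $7.20 + 142 @ $8.20 = $1,222.00
Total COGS = $1,174.15 + $4,342.80 + $1,222.00 = $6,738.95
Ending inventory: 174 @ $8.20 + 329 @ $9.30 = $4,486.50
Check: goods available $11,225.45 = COGS $6,738.95 + ending $4,486.50

174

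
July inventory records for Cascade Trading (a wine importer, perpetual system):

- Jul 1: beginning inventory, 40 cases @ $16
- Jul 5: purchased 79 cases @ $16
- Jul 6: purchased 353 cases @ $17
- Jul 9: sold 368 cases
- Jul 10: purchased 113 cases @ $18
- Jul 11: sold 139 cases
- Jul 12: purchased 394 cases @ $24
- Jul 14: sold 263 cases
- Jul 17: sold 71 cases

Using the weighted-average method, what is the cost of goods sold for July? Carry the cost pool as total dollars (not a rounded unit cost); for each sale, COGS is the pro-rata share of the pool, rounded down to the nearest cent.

After Jul 1: 40 on hand, pool $640.00 (≈ $16.0000 each)
After Jul 5: 119 on hand, pool $1,904.00 (≈ $16.0000 each)
After Jul 6: 472 on hand, pool $7,905.00 (≈ $16.7479 each)
Jul 9, sell 368: 368/472 × $7,905.00 → $6,163.22
After Jul 10: 217 on hand, pool $3,775.78 (≈ $17.3999 each)
Jul 11, sell 139: 139/217 × $3,775.78 → $2,418.58
After Jul 12: 472 on hand, pool $10,813.20 (≈ $22.9093 each)
Jul 14, sell 263: 263/472 × $10,813.20 → $6,025.15
Jul 17, sell 71: 71/209 × $4,788.05 → $1,626.56
Total COGS = $6,163.22 + $2,418.58 + $6,025.15 + $1,626.56 = $16,233.51
Ending inventory (cost pool remaining) = $3,161.49

COGS = $16,233.51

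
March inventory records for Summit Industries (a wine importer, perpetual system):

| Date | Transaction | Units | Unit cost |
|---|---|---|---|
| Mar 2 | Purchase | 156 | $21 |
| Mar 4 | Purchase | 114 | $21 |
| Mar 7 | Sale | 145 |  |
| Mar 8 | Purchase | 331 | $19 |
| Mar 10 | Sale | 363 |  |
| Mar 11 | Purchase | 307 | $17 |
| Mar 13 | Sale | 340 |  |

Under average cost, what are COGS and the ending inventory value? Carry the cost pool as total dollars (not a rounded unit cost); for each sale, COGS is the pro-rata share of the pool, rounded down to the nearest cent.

After Mar 2: 156 on hand, pool $3,276.00 (≈ $21.0000 each)
After Mar 4: 270 on hand, pool $5,670.00 (≈ $21.0000 each)
Mar 7, sell 145: 145/270 × $5,670.00 → $3,045.00
After Mar 8: 456 on hand, pool $8,914.00 (≈ $19.5482 each)
Mar 10, sell 363: 363/456 × $8,914.00 → $7,096.01
After Mar 11: 400 on hand, pool $7,036.99 (≈ $17.5925 each)
Mar 13, sell 340: 340/400 × $7,036.99 → $5,981.44
Total COGS = $3,045.00 + $7,096.01 + $5,981.44 = $16,122.45
Ending inventory (cost pool remaining) = $1,055.55
Check: goods available $17,178.00 = COGS $16,122.45 + ending $1,055.55

COGS = $16,122.45; ending inventory = $1,055.55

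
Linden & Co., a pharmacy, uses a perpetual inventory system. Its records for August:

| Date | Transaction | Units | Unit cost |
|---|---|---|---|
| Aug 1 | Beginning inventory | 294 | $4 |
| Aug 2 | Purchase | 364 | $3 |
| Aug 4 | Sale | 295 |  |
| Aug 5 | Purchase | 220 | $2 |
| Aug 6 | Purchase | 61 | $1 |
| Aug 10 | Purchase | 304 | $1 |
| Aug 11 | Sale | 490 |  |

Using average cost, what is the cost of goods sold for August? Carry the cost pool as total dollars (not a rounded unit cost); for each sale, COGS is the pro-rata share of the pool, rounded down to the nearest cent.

COGS = $2,079.60

After Aug 1: 294 on hand, pool $1,176.00 (≈ $4.0000 each)
After Aug 2: 658 on hand, pool $2,268.00 (≈ $3.4468 each)
Aug 4, sell 295: 295/658 × $2,268.00 → $1,016.80
After Aug 5: 583 on hand, pool $1,691.20 (≈ $2.9009 each)
After Aug 6: 644 on hand, pool $1,752.20 (≈ $2.7208 each)
After Aug 10: 948 on hand, pool $2,056.20 (≈ $2.1690 each)
Aug 11, sell 490: 490/948 × $2,056.20 → $1,062.80
Total COGS = $1,016.80 + $1,062.80 = $2,079.60
Ending inventory (cost pool remaining) = $993.40
Check: goods available $3,073.00 = COGS $2,079.60 + ending $993.40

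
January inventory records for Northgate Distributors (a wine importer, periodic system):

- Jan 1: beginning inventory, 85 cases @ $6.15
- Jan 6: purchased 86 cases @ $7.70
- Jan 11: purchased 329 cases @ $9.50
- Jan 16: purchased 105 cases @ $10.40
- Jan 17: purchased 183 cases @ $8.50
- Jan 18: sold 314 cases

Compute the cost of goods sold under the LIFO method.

Jan 18, 314 sold [LIFO — newest first]: 183 @ $8.50 + 105 @ $10.40 + 26 @ $9.50 = $2,894.50
Ending inventory: 85 @ $6.15 + 86 @ $7.70 + 303 @ $9.50 = $4,063.45
Check: goods available $6,957.95 = COGS $2,894.50 + ending $4,063.45

COGS = $2,894.50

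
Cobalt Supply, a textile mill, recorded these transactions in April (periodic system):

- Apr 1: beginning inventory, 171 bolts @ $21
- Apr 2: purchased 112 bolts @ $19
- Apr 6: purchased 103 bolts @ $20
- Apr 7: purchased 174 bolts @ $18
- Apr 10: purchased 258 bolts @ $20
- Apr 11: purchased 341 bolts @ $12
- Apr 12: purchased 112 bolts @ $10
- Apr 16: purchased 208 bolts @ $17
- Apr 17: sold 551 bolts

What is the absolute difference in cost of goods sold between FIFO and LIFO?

FIFO COGS: 171 @ $21 + 112 @ $19 + 103 @ $20 + 165 @ $18 = $10,749
LIFO COGS: 208 @ $17 + 112 @ $10 + 231 @ $12 = $7,428
Difference = |$10,749 − $7,428| = $3,321

$3,321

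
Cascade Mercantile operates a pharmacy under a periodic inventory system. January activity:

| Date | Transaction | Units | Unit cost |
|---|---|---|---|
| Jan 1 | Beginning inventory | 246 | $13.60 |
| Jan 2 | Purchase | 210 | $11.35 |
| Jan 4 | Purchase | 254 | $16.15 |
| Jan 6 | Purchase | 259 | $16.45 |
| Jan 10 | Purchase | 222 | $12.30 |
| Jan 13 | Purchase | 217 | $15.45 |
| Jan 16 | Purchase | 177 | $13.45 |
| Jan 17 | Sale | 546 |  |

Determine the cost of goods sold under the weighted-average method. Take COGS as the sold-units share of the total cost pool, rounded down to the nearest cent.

Jan 17, sell 546: 546/1585 × $22,555.65 → $7,769.95
Ending inventory (cost pool remaining) = $14,785.70

COGS = $7,769.95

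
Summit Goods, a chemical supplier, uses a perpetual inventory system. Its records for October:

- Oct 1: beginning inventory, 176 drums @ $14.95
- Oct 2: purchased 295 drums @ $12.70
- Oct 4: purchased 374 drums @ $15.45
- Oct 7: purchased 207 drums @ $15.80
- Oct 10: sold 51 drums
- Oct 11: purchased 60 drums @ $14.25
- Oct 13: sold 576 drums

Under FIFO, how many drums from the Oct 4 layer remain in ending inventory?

Oct 10, 51 sold [FIFO — oldest first]: 51 @ $14.95 = $762.45
Oct 13, 576 sold [FIFO — oldest first]: 125 @ $14.95 + 295 @ $12.70 + 156 @ $15.45 = $8,025.45
Total COGS = $762.45 + $8,025.45 = $8,787.90
Ending inventory: 218 @ $15.45 + 207 @ $15.80 + 60 @ $14.25 = $7,493.70
Check: goods available $16,281.60 = COGS $8,787.90 + ending $7,493.70

218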